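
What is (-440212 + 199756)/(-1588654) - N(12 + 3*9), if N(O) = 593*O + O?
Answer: -18401259054/794327 ≈ -23166.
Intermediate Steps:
N(O) = 594*O
(-440212 + 199756)/(-1588654) - N(12 + 3*9) = (-440212 + 199756)/(-1588654) - 594*(12 + 3*9) = -240456*(-1/1588654) - 594*(12 + 27) = 120228/794327 - 594*39 = 120228/794327 - 1*23166 = 120228/794327 - 23166 = -18401259054/794327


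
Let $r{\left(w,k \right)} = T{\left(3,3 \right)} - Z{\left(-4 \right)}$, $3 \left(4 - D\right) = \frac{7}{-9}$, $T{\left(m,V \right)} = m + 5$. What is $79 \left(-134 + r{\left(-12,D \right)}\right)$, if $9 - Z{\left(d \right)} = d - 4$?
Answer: $-11297$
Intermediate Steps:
$T{\left(m,V \right)} = 5 + m$
$D = \frac{115}{27}$ ($D = 4 - \frac{7 \frac{1}{-9}}{3} = 4 - \frac{7 \left(- \frac{1}{9}\right)}{3} = 4 - - \frac{7}{27} = 4 + \frac{7}{27} = \frac{115}{27} \approx 4.2593$)
$Z{\left(d \right)} = 13 - d$ ($Z{\left(d \right)} = 9 - \left(d - 4\right) = 9 - \left(-4 + d\right) = 13 - d$)
$r{\left(w,k \right)} = -9$ ($r{\left(w,k \right)} = \left(5 + 3\right) - \left(13 - -4\right) = 8 - \left(13 + 4\right) = 8 - 17 = -9$)
$79 \left(-134 + r{\left(-12,D \right)}\right) = 79 \left(-134 - 9\right) = 79 \left(-143\right) = -11297$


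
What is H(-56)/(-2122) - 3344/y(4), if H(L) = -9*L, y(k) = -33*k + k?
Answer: 219733/8488 ≈ 25.887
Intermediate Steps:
y(k) = -32*k
H(-56)/(-2122) - 3344/y(4) = -9*(-56)/(-2122) - 3344/((-32*4)) = 504*(-1/2122) - 3344/(-128) = -252/1061 - 3344*(-1/128) = -252/1061 + 209/8 = 219733/8488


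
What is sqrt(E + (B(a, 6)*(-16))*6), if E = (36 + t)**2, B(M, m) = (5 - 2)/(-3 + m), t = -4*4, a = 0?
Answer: 4*sqrt(19) ≈ 17.436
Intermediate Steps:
t = -16
B(M, m) = 3/(-3 + m)
E = 400 (E = (36 - 16)**2 = 20**2 = 400)
sqrt(E + (B(a, 6)*(-16))*6) = sqrt(400 + ((3/(-3 + 6))*(-16))*6) = sqrt(400 + ((3/3)*(-16))*6) = sqrt(400 + ((3*(1/3))*(-16))*6) = sqrt(400 + (1*(-16))*6) = sqrt(400 - 16*6) = sqrt(400 - 96) = sqrt(304) = 4*sqrt(19)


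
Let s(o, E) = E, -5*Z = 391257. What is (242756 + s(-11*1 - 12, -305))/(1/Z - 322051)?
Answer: -94860650907/126004708112 ≈ -0.75283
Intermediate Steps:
Z = -391257/5 (Z = -1/5*391257 = -391257/5 ≈ -78251.)
(242756 + s(-11*1 - 12, -305))/(1/Z - 322051) = (242756 - 305)/(1/(-391257/5) - 322051) = 242451/(-5/391257 - 322051) = 242451/(-126004708112/391257) = 242451*(-391257/126004708112) = -94860650907/126004708112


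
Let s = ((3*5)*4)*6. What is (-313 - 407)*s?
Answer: -259200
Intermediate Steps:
s = 360 (s = (15*4)*6 = 60*6 = 360)
(-313 - 407)*s = (-313 - 407)*360 = -720*360 = -259200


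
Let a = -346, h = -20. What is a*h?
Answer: 6920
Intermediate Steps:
a*h = -346*(-20) = 6920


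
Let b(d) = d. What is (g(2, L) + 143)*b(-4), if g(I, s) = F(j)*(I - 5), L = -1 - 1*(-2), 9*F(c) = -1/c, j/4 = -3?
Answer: -5147/9 ≈ -571.89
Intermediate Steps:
j = -12 (j = 4*(-3) = -12)
F(c) = -1/(9*c) (F(c) = (-1/c)/9 = -1/(9*c))
L = 1 (L = -1 + 2 = 1)
g(I, s) = -5/108 + I/108 (g(I, s) = (-1/9/(-12))*(I - 5) = (-1/9*(-1/12))*(-5 + I) = (-5 + I)/108 = -5/108 + I/108)
(g(2, L) + 143)*b(-4) = ((-5/108 + (1/108)*2) + 143)*(-4) = ((-5/108 + 1/54) + 143)*(-4) = (-1/36 + 143)*(-4) = (5147/36)*(-4) = -5147/9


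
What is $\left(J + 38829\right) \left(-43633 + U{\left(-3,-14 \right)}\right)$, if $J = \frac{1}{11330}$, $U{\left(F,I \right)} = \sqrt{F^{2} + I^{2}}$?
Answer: $- \frac{19195577870443}{11330} + \frac{439932571 \sqrt{205}}{11330} \approx -1.6937 \cdot 10^{9}$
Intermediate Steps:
$J = \frac{1}{11330} \approx 8.8261 \cdot 10^{-5}$
$\left(J + 38829\right) \left(-43633 + U{\left(-3,-14 \right)}\right) = \left(\frac{1}{11330} + 38829\right) \left(-43633 + \sqrt{\left(-3\right)^{2} + \left(-14\right)^{2}}\right) = \frac{439932571 \left(-43633 + \sqrt{9 + 196}\right)}{11330} = \frac{439932571 \left(-43633 + \sqrt{205}\right)}{11330} = - \frac{19195577870443}{11330} + \frac{439932571 \sqrt{205}}{11330}$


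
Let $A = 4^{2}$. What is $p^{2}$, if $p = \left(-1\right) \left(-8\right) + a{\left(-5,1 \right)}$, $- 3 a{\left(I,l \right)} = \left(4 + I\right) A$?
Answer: $\frac{1600}{9} \approx 177.78$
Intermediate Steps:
$A = 16$
$a{\left(I,l \right)} = - \frac{64}{3} - \frac{16 I}{3}$ ($a{\left(I,l \right)} = - \frac{\left(4 + I\right) 16}{3} = - \frac{64 + 16 I}{3} = - \frac{64}{3} - \frac{16 I}{3}$)
$p = \frac{40}{3}$ ($p = \left(-1\right) \left(-8\right) - - \frac{16}{3} = 8 + \left(- \frac{64}{3} + \frac{80}{3}\right) = 8 + \frac{16}{3} = \frac{40}{3} \approx 13.333$)
$p^{2} = \left(\frac{40}{3}\right)^{2} = \frac{1600}{9}$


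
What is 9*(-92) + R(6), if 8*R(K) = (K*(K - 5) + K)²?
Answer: -810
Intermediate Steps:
R(K) = (K + K*(-5 + K))²/8 (R(K) = (K*(K - 5) + K)²/8 = (K*(-5 + K) + K)²/8 = (K + K*(-5 + K))²/8)
9*(-92) + R(6) = 9*(-92) + (⅛)*6²*(-4 + 6)² = -828 + (⅛)*36*2² = -828 + (⅛)*36*4 = -828 + 18 = -810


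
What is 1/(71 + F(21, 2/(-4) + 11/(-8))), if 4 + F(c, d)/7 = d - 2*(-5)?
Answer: 8/799 ≈ 0.010013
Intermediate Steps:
F(c, d) = 42 + 7*d (F(c, d) = -28 + 7*(d - 2*(-5)) = -28 + 7*(d + 10) = -28 + 7*(10 + d) = -28 + (70 + 7*d) = 42 + 7*d)
1/(71 + F(21, 2/(-4) + 11/(-8))) = 1/(71 + (42 + 7*(2/(-4) + 11/(-8)))) = 1/(71 + (42 + 7*(2*(-¼) + 11*(-⅛)))) = 1/(71 + (42 + 7*(-½ - 11/8))) = 1/(71 + (42 + 7*(-15/8))) = 1/(71 + (42 - 105/8)) = 1/(71 + 231/8) = 1/(799/8) = 8/799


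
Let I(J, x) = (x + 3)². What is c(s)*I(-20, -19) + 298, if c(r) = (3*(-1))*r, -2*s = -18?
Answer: -6614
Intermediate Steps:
s = 9 (s = -½*(-18) = 9)
I(J, x) = (3 + x)²
c(r) = -3*r
c(s)*I(-20, -19) + 298 = (-3*9)*(3 - 19)² + 298 = -27*(-16)² + 298 = -27*256 + 298 = -6912 + 298 = -6614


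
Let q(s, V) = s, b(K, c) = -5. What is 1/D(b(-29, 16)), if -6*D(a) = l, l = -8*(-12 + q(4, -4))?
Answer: -3/32 ≈ -0.093750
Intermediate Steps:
l = 64 (l = -8*(-12 + 4) = -8*(-8) = 64)
D(a) = -32/3 (D(a) = -1/6*64 = -32/3)
1/D(b(-29, 16)) = 1/(-32/3) = -3/32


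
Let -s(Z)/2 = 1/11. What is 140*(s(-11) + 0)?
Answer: -280/11 ≈ -25.455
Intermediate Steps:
s(Z) = -2/11
140*(s(-11) + 0) = 140*(-2/11 + 0) = 140*(-2/11) = -280/11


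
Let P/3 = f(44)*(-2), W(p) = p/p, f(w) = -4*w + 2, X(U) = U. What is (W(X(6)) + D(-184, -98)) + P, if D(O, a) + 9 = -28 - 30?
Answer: 978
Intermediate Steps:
D(O, a) = -67 (D(O, a) = -9 + (-28 - 30) = -9 - 58 = -67)
f(w) = 2 - 4*w
W(p) = 1
P = 1044 (P = 3*((2 - 4*44)*(-2)) = 3*((2 - 176)*(-2)) = 3*(-174*(-2)) = 3*348 = 1044)
(W(X(6)) + D(-184, -98)) + P = (1 - 67) + 1044 = -66 + 1044 = 978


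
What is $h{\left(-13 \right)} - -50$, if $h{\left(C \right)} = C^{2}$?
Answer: $219$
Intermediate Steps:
$h{\left(-13 \right)} - -50 = \left(-13\right)^{2} - -50 = 169 + 50 = 219$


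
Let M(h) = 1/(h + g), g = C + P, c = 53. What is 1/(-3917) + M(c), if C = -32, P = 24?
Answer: 3872/176265 ≈ 0.021967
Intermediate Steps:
g = -8 (g = -32 + 24 = -8)
M(h) = 1/(-8 + h) (M(h) = 1/(h - 8) = 1/(-8 + h))
1/(-3917) + M(c) = 1/(-3917) + 1/(-8 + 53) = -1/3917 + 1/45 = 3872/176265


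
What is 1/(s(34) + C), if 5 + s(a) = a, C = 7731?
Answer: 1/7760 ≈ 0.00012887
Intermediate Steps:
s(a) = -5 + a
1/(s(34) + C) = 1/((-5 + 34) + 7731) = 1/(29 + 7731) = 1/7760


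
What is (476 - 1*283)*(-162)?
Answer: -31266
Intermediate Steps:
(476 - 1*283)*(-162) = (476 - 283)*(-162) = 193*(-162) = -31266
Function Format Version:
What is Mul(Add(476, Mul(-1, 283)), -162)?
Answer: -31266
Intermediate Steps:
Mul(Add(476, Mul(-1, 283)), -162) = Mul(Add(476, -283), -162) = Mul(193, -162) = -31266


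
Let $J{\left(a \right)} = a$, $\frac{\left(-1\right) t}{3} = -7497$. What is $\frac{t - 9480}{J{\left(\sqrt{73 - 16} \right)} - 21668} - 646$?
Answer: $- \frac{303580322230}{469502167} - \frac{13011 \sqrt{57}}{469502167} \approx -646.6$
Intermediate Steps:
$t = 22491$ ($t = \left(-3\right) \left(-7497\right) = 22491$)
$\frac{t - 9480}{J{\left(\sqrt{73 - 16} \right)} - 21668} - 646 = \frac{22491 - 9480}{\sqrt{73 - 16} - 21668} - 646 = \frac{13011}{\sqrt{57} - 21668} - 646 = \frac{13011}{-21668 + \sqrt{57}} - 646 = -646 + \frac{13011}{-21668 + \sqrt{57}}$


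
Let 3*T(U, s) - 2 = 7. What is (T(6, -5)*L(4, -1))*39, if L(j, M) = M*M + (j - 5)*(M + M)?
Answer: 351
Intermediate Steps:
L(j, M) = M**2 + 2*M*(-5 + j) (L(j, M) = M**2 + (-5 + j)*(2*M) = M**2 + 2*M*(-5 + j))
T(U, s) = 3 (T(U, s) = 2/3 + (1/3)*7 = 2/3 + 7/3 = 3)
(T(6, -5)*L(4, -1))*39 = (3*(-(-10 - 1 + 2*4)))*39 = (3*(-(-10 - 1 + 8)))*39 = (3*(-1*(-3)))*39 = (3*3)*39 = 9*39 = 351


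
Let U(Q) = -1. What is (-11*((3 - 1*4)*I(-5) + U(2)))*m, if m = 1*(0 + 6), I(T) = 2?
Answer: 198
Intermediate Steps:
m = 6 (m = 1*6 = 6)
(-11*((3 - 1*4)*I(-5) + U(2)))*m = -11*((3 - 1*4)*2 - 1)*6 = -11*((3 - 4)*2 - 1)*6 = -11*(-1*2 - 1)*6 = -11*(-2 - 1)*6 = -11*(-3)*6 = 33*6 = 198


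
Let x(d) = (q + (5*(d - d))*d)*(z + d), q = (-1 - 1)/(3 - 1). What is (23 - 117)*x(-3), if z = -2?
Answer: -470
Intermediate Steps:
q = -1 (q = -2/2 = -2*½ = -1)
x(d) = 2 - d (x(d) = (-1 + (5*(d - d))*d)*(-2 + d) = (-1 + (5*0)*d)*(-2 + d) = (-1 + 0*d)*(-2 + d) = (-1 + 0)*(-2 + d) = -(-2 + d) = 2 - d)
(23 - 117)*x(-3) = (23 - 117)*(2 - 1*(-3)) = -94*(2 + 3) = -94*5 = -470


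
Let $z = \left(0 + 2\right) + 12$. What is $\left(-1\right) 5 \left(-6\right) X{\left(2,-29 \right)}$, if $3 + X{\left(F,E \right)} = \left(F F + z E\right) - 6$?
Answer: $-12330$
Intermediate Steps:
$z = 14$ ($z = 2 + 12 = 14$)
$X{\left(F,E \right)} = -9 + F^{2} + 14 E$ ($X{\left(F,E \right)} = -3 - \left(6 - 14 E - F F\right) = -3 - \left(6 - F^{2} - 14 E\right) = -3 + \left(-6 + F^{2} + 14 E\right) = -9 + F^{2} + 14 E$)
$\left(-1\right) 5 \left(-6\right) X{\left(2,-29 \right)} = \left(-1\right) 5 \left(-6\right) \left(-9 + 2^{2} + 14 \left(-29\right)\right) = \left(-5\right) \left(-6\right) \left(-9 + 4 - 406\right) = 30 \left(-411\right) = -12330$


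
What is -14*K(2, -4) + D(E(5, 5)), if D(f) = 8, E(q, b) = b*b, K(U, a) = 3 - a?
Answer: -90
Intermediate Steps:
E(q, b) = b**2
-14*K(2, -4) + D(E(5, 5)) = -14*(3 - 1*(-4)) + 8 = -14*(3 + 4) + 8 = -14*7 + 8 = -98 + 8 = -90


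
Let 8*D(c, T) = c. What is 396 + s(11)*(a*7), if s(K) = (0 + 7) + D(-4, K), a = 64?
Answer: 3308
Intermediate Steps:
D(c, T) = c/8
s(K) = 13/2 (s(K) = (0 + 7) + (⅛)*(-4) = 7 - ½ = 13/2)
396 + s(11)*(a*7) = 396 + 13*(64*7)/2 = 396 + (13/2)*448 = 396 + 2912 = 3308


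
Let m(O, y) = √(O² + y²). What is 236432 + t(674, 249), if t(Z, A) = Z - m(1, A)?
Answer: 237106 - √62002 ≈ 2.3686e+5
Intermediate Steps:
t(Z, A) = Z - √(1 + A²) (t(Z, A) = Z - √(1² + A²) = Z - √(1 + A²))
236432 + t(674, 249) = 236432 + (674 - √(1 + 249²)) = 236432 + (674 - √(1 + 62001)) = 236432 + (674 - √62002) = 237106 - √62002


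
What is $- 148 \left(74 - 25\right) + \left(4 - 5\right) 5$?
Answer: $-7257$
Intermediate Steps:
$- 148 \left(74 - 25\right) + \left(4 - 5\right) 5 = - 148 \left(74 - 25\right) - 5 = \left(-148\right) 49 - 5 = -7252 - 5 = -7257$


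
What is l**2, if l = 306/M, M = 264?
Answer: 2601/1936 ≈ 1.3435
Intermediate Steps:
l = 51/44 (l = 306/264 = 306*(1/264) = 51/44 ≈ 1.1591)
l**2 = (51/44)**2 = 2601/1936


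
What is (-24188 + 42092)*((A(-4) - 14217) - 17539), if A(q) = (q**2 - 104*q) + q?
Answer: -560896512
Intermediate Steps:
A(q) = q**2 - 103*q
(-24188 + 42092)*((A(-4) - 14217) - 17539) = (-24188 + 42092)*((-4*(-103 - 4) - 14217) - 17539) = 17904*((-4*(-107) - 14217) - 17539) = 17904*((428 - 14217) - 17539) = 17904*(-13789 - 17539) = 17904*(-31328) = -560896512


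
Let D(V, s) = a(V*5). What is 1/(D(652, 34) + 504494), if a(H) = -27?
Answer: 1/504467 ≈ 1.9823e-6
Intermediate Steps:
D(V, s) = -27
1/(D(652, 34) + 504494) = 1/(-27 + 504494) = 1/504467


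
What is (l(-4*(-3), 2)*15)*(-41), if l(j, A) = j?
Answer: -7380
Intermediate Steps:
(l(-4*(-3), 2)*15)*(-41) = (-4*(-3)*15)*(-41) = (12*15)*(-41) = 180*(-41) = -7380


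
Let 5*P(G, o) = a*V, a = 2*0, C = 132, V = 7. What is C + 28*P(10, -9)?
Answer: 132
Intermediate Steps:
a = 0
P(G, o) = 0 (P(G, o) = (0*7)/5 = (⅕)*0 = 0)
C + 28*P(10, -9) = 132 + 28*0 = 132 + 0 = 132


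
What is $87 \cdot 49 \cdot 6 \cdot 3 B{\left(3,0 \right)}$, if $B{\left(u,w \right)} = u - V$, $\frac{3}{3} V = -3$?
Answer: $460404$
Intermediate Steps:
$V = -3$
$B{\left(u,w \right)} = 3 + u$ ($B{\left(u,w \right)} = u - -3 = u + 3 = 3 + u$)
$87 \cdot 49 \cdot 6 \cdot 3 B{\left(3,0 \right)} = 87 \cdot 49 \cdot 6 \cdot 3 \left(3 + 3\right) = 4263 \cdot 18 \cdot 6 = 4263 \cdot 108 = 460404$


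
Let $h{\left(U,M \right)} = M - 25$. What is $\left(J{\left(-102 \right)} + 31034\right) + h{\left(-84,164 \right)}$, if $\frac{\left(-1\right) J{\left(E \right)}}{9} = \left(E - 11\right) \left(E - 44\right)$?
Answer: $-117309$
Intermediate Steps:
$J{\left(E \right)} = - 9 \left(-44 + E\right) \left(-11 + E\right)$ ($J{\left(E \right)} = - 9 \left(E - 11\right) \left(E - 44\right) = - 9 \left(-11 + E\right) \left(-44 + E\right) = - 9 \left(-44 + E\right) \left(-11 + E\right)$)
$h{\left(U,M \right)} = -25 + M$
$\left(J{\left(-102 \right)} + 31034\right) + h{\left(-84,164 \right)} = \left(\left(-4356 - 9 \left(-102\right)^{2} + 495 \left(-102\right)\right) + 31034\right) + \left(-25 + 164\right) = \left(\left(-4356 - 93636 - 50490\right) + 31034\right) + 139 = \left(-148482 + 31034\right) + 139 = -117448 + 139 = -117309$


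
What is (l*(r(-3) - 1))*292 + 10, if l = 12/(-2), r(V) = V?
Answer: 7018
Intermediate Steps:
l = -6 (l = 12*(-½) = -6)
(l*(r(-3) - 1))*292 + 10 = -6*(-3 - 1)*292 + 10 = -6*(-4)*292 + 10 = 24*292 + 10 = 7008 + 10 = 7018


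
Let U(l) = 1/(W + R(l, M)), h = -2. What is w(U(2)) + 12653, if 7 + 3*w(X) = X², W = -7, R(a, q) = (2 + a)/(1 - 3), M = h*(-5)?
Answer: 3074113/243 ≈ 12651.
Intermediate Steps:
M = 10 (M = -2*(-5) = 10)
R(a, q) = -1 - a/2 (R(a, q) = (2 + a)/(-2) = (2 + a)*(-½) = -1 - a/2)
U(l) = 1/(-8 - l/2) (U(l) = 1/(-7 + (-1 - l/2)) = 1/(-8 - l/2))
w(X) = -7/3 + X²/3
w(U(2)) + 12653 = (-7/3 + (-2/(16 + 2))²/3) + 12653 = (-7/3 + (-2/18)²/3) + 12653 = (-7/3 + (-2*1/18)²/3) + 12653 = (-7/3 + (-⅑)²/3) + 12653 = (-7/3 + (⅓)*(1/81)) + 12653 = (-7/3 + 1/243) + 12653 = -566/243 + 12653 = 3074113/243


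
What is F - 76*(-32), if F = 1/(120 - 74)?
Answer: 111873/46 ≈ 2432.0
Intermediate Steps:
F = 1/46 ≈ 0.021739
F - 76*(-32) = 1/46 - 76*(-32) = 1/46 + 2432 = 111873/46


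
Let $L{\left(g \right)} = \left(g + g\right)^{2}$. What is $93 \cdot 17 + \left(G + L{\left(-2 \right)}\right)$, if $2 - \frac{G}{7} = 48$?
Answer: $1275$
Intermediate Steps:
$L{\left(g \right)} = 4 g^{2}$ ($L{\left(g \right)} = \left(2 g\right)^{2} = 4 g^{2}$)
$G = -322$ ($G = 14 - 336 = -322$)
$93 \cdot 17 + \left(G + L{\left(-2 \right)}\right) = 93 \cdot 17 - \left(322 - 4 \left(-2\right)^{2}\right) = 1581 + \left(-322 + 4 \cdot 4\right) = 1581 + \left(-322 + 16\right) = 1581 - 306 = 1275$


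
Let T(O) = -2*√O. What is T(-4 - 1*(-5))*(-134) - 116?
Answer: 152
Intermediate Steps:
T(-4 - 1*(-5))*(-134) - 116 = -2*√(-4 - 1*(-5))*(-134) - 116 = -2*√(-4 + 5)*(-134) - 116 = -2*√1*(-134) - 116 = -2*1*(-134) - 116 = -2*(-134) - 116 = 268 - 116 = 152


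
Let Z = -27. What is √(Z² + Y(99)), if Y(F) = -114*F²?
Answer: 9*I*√13785 ≈ 1056.7*I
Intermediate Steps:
√(Z² + Y(99)) = √((-27)² - 114*99²) = √(729 - 114*9801) = √(729 - 1117314) = √(-1116585) = 9*I*√13785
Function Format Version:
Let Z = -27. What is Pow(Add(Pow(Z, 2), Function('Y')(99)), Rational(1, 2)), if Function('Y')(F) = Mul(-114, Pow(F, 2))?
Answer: Mul(9, I, Pow(13785, Rational(1, 2))) ≈ Mul(1056.7, I)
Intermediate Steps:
Pow(Add(Pow(Z, 2), Function('Y')(99)), Rational(1, 2)) = Pow(Add(Pow(-27, 2), Mul(-114, Pow(99, 2))), Rational(1, 2)) = Pow(Add(729, Mul(-114, 9801)), Rational(1, 2)) = Pow(Add(729, -1117314), Rational(1, 2)) = Pow(-1116585, Rational(1, 2)) = Mul(9, I, Pow(13785, Rational(1, 2)))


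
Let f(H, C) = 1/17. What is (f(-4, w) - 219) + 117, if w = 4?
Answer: -1733/17 ≈ -101.94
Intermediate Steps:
f(H, C) = 1/17
(f(-4, w) - 219) + 117 = (1/17 - 219) + 117 = -3722/17 + 117 = -1733/17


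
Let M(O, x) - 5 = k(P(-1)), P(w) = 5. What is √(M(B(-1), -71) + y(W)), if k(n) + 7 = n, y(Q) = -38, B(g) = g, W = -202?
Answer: I*√35 ≈ 5.9161*I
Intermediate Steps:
k(n) = -7 + n
M(O, x) = 3 (M(O, x) = 5 + (-7 + 5) = 5 - 2 = 3)
√(M(B(-1), -71) + y(W)) = √(3 - 38) = √(-35) = I*√35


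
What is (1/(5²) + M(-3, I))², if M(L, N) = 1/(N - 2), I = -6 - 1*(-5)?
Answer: 484/5625 ≈ 0.086044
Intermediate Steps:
I = -1 (I = -6 + 5 = -1)
M(L, N) = 1/(-2 + N)
(1/(5²) + M(-3, I))² = (1/(5²) + 1/(-2 - 1))² = (1/25 + 1/(-3))² = (1/25 - ⅓)² = (-22/75)² = 484/5625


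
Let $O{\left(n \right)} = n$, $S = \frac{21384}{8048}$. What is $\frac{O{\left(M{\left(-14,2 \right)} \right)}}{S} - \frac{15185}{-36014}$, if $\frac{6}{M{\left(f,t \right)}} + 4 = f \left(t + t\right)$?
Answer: $\frac{16802953}{43757010} \approx 0.38401$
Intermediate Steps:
$M{\left(f,t \right)} = \frac{6}{-4 + 2 f t}$ ($M{\left(f,t \right)} = \frac{6}{-4 + f \left(t + t\right)} = \frac{6}{-4 + f 2 t} = \frac{6}{-4 + 2 f t}$)
$S = \frac{2673}{1006}$ ($S = 21384 \cdot \frac{1}{8048} = \frac{2673}{1006} \approx 2.6571$)
$\frac{O{\left(M{\left(-14,2 \right)} \right)}}{S} - \frac{15185}{-36014} = \frac{3 \frac{1}{-2 - 28}}{\frac{2673}{1006}} - \frac{15185}{-36014} = \frac{3}{-2 - 28} \cdot \frac{1006}{2673} - - \frac{15185}{36014} = \frac{3}{-30} \cdot \frac{1006}{2673} + \frac{15185}{36014} = 3 \left(- \frac{1}{30}\right) \frac{1006}{2673} + \frac{15185}{36014} = \left(- \frac{1}{10}\right) \frac{1006}{2673} + \frac{15185}{36014} = - \frac{503}{13365} + \frac{15185}{36014} = \frac{16802953}{43757010}$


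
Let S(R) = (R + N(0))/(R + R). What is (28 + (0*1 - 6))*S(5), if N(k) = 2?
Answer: 77/5 ≈ 15.400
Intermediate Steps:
S(R) = (2 + R)/(2*R) (S(R) = (R + 2)/(R + R) = (2 + R)/((2*R)) = (2 + R)*(1/(2*R)) = (2 + R)/(2*R))
(28 + (0*1 - 6))*S(5) = (28 + (0*1 - 6))*((½)*(2 + 5)/5) = (28 + (0 - 6))*((½)*(⅕)*7) = (28 - 6)*(7/10) = 22*(7/10) = 77/5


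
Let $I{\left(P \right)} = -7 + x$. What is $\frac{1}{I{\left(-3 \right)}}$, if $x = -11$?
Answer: $- \frac{1}{18} \approx -0.055556$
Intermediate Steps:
$I{\left(P \right)} = -18$ ($I{\left(P \right)} = -7 - 11 = -18$)
$\frac{1}{I{\left(-3 \right)}} = \frac{1}{-18} = - \frac{1}{18}$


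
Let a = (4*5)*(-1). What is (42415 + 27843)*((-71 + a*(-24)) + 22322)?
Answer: 1597034598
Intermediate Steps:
a = -20 (a = 20*(-1) = -20)
(42415 + 27843)*((-71 + a*(-24)) + 22322) = (42415 + 27843)*((-71 - 20*(-24)) + 22322) = 70258*((-71 + 480) + 22322) = 70258*(409 + 22322) = 70258*22731 = 1597034598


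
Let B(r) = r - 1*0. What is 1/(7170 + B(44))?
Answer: 1/7214 ≈ 0.00013862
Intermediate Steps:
B(r) = r (B(r) = r + 0 = r)
1/(7170 + B(44)) = 1/(7170 + 44) = 1/7214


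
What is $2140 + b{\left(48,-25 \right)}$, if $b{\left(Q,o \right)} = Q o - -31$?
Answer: $971$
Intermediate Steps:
$b{\left(Q,o \right)} = 31 + Q o$ ($b{\left(Q,o \right)} = Q o + 31 = 31 + Q o$)
$2140 + b{\left(48,-25 \right)} = 2140 + \left(31 + 48 \left(-25\right)\right) = 2140 + \left(31 - 1200\right) = 2140 - 1169 = 971$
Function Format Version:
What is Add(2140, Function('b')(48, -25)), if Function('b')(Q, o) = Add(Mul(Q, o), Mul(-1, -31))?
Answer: 971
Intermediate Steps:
Function('b')(Q, o) = Add(31, Mul(Q, o)) (Function('b')(Q, o) = Add(Mul(Q, o), 31) = Add(31, Mul(Q, o)))
Add(2140, Function('b')(48, -25)) = Add(2140, Add(31, Mul(48, -25))) = Add(2140, Add(31, -1200)) = Add(2140, -1169) = 971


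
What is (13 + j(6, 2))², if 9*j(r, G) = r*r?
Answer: 289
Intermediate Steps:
j(r, G) = r²/9 (j(r, G) = (r*r)/9 = r²/9)
(13 + j(6, 2))² = (13 + (⅑)*6²)² = (13 + (⅑)*36)² = (13 + 4)² = 17² = 289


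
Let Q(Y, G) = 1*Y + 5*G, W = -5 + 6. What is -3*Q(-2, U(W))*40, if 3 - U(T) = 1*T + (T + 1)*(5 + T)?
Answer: 6240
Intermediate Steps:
W = 1
U(T) = 3 - T - (1 + T)*(5 + T) (U(T) = 3 - (1*T + (T + 1)*(5 + T)) = 3 - (T + (1 + T)*(5 + T)) = 3 + (-T - (1 + T)*(5 + T)) = 3 - T - (1 + T)*(5 + T))
Q(Y, G) = Y + 5*G
-3*Q(-2, U(W))*40 = -3*(-2 + 5*(-2 - 1*1² - 7*1))*40 = -3*(-2 + 5*(-2 - 1*1 - 7))*40 = -3*(-2 + 5*(-2 - 1 - 7))*40 = -3*(-2 + 5*(-10))*40 = -3*(-2 - 50)*40 = -3*(-52)*40 = 156*40 = 6240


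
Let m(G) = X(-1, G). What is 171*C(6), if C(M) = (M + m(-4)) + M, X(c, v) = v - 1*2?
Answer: 1026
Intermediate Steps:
X(c, v) = -2 + v (X(c, v) = v - 2 = -2 + v)
m(G) = -2 + G
C(M) = -6 + 2*M (C(M) = (M + (-2 - 4)) + M = (M - 6) + M = (-6 + M) + M = -6 + 2*M)
171*C(6) = 171*(-6 + 2*6) = 171*(-6 + 12) = 171*6 = 1026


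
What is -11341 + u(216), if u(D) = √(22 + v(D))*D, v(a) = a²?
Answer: -11341 + 216*√46678 ≈ 35326.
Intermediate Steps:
u(D) = D*√(22 + D²) (u(D) = √(22 + D²)*D = D*√(22 + D²))
-11341 + u(216) = -11341 + 216*√(22 + 216²) = -11341 + 216*√(22 + 46656) = -11341 + 216*√46678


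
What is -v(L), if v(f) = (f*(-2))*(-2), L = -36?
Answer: 144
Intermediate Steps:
v(f) = 4*f (v(f) = -2*f*(-2) = 4*f)
-v(L) = -4*(-36) = -1*(-144) = 144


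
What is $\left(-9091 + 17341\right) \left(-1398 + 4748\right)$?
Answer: $27637500$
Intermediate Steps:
$\left(-9091 + 17341\right) \left(-1398 + 4748\right) = 8250 \cdot 3350 = 27637500$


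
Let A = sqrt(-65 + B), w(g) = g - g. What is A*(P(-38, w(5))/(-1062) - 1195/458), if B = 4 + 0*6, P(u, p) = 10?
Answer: -636835*I*sqrt(61)/243198 ≈ -20.452*I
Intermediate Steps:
w(g) = 0
B = 4 (B = 4 + 0 = 4)
A = I*sqrt(61) (A = sqrt(-65 + 4) = sqrt(-61) = I*sqrt(61) ≈ 7.8102*I)
A*(P(-38, w(5))/(-1062) - 1195/458) = (I*sqrt(61))*(10/(-1062) - 1195/458) = (I*sqrt(61))*(10*(-1/1062) - 1195*1/458) = (I*sqrt(61))*(-5/531 - 1195/458) = (I*sqrt(61))*(-636835/243198) = -636835*I*sqrt(61)/243198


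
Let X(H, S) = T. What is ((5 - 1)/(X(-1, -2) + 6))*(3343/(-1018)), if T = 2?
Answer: -3343/2036 ≈ -1.6419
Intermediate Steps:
X(H, S) = 2
((5 - 1)/(X(-1, -2) + 6))*(3343/(-1018)) = ((5 - 1)/(2 + 6))*(3343/(-1018)) = (4/8)*(3343*(-1/1018)) = (4*(1/8))*(-3343/1018) = (1/2)*(-3343/1018) = -3343/2036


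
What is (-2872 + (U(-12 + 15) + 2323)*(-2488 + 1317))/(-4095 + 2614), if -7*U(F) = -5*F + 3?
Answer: 19075787/10367 ≈ 1840.0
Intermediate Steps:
U(F) = -3/7 + 5*F/7 (U(F) = -(-5*F + 3)/7 = -(3 - 5*F)/7 = -3/7 + 5*F/7)
(-2872 + (U(-12 + 15) + 2323)*(-2488 + 1317))/(-4095 + 2614) = (-2872 + ((-3/7 + 5*(-12 + 15)/7) + 2323)*(-2488 + 1317))/(-4095 + 2614) = (-2872 + ((-3/7 + (5/7)*3) + 2323)*(-1171))/(-1481) = (-2872 + ((-3/7 + 15/7) + 2323)*(-1171))*(-1/1481) = (-2872 + (12/7 + 2323)*(-1171))*(-1/1481) = (-2872 + (16273/7)*(-1171))*(-1/1481) = (-2872 - 19055683/7)*(-1/1481) = -19075787/7*(-1/1481) = 19075787/10367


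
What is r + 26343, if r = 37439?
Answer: 63782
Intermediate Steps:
r + 26343 = 37439 + 26343 = 63782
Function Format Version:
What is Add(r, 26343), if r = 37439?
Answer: 63782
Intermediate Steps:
Add(r, 26343) = Add(37439, 26343) = 63782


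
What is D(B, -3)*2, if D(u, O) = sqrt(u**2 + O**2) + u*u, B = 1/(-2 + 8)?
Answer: 1/18 + 5*sqrt(13)/3 ≈ 6.0648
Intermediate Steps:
B = 1/6 ≈ 0.16667
D(u, O) = u**2 + sqrt(O**2 + u**2) (D(u, O) = sqrt(O**2 + u**2) + u**2 = u**2 + sqrt(O**2 + u**2))
D(B, -3)*2 = ((1/6)**2 + sqrt((-3)**2 + (1/6)**2))*2 = (1/36 + sqrt(9 + 1/36))*2 = (1/36 + sqrt(325/36))*2 = (1/36 + 5*sqrt(13)/6)*2 = 1/18 + 5*sqrt(13)/3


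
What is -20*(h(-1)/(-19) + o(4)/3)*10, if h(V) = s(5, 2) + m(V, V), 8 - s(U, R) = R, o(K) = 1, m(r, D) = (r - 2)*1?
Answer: -2000/57 ≈ -35.088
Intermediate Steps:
m(r, D) = -2 + r (m(r, D) = (-2 + r)*1 = -2 + r)
s(U, R) = 8 - R
h(V) = 4 + V (h(V) = (8 - 1*2) + (-2 + V) = (8 - 2) + (-2 + V) = 6 + (-2 + V) = 4 + V)
-20*(h(-1)/(-19) + o(4)/3)*10 = -20*((4 - 1)/(-19) + 1/3)*10 = -20*(3*(-1/19) + 1*(⅓))*10 = -20*(-3/19 + ⅓)*10 = -20*10/57*10 = -200/57*10 = -2000/57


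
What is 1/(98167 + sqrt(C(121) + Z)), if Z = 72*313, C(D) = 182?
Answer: 98167/9636737171 - sqrt(22718)/9636737171 ≈ 1.0171e-5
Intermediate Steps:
Z = 22536
1/(98167 + sqrt(C(121) + Z)) = 1/(98167 + sqrt(182 + 22536)) = 1/(98167 + sqrt(22718))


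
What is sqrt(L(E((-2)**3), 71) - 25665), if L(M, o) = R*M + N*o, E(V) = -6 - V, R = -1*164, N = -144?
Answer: I*sqrt(36217) ≈ 190.31*I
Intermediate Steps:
R = -164
L(M, o) = -164*M - 144*o
sqrt(L(E((-2)**3), 71) - 25665) = sqrt((-164*(-6 - 1*(-2)**3) - 144*71) - 25665) = sqrt((-164*(-6 - 1*(-8)) - 10224) - 25665) = sqrt((-164*(-6 + 8) - 10224) - 25665) = sqrt((-164*2 - 10224) - 25665) = sqrt((-328 - 10224) - 25665) = sqrt(-10552 - 25665) = sqrt(-36217) = I*sqrt(36217)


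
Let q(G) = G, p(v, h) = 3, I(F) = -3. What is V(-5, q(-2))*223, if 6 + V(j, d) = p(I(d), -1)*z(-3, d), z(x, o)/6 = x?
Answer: -13380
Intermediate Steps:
z(x, o) = 6*x
V(j, d) = -60 (V(j, d) = -6 + 3*(6*(-3)) = -6 + 3*(-18) = -6 - 54 = -60)
V(-5, q(-2))*223 = -60*223 = -13380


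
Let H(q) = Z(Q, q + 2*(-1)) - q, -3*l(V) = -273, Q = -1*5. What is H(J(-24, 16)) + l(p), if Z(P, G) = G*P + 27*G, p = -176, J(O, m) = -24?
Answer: -457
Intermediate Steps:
Q = -5
l(V) = 91 (l(V) = -⅓*(-273) = 91)
Z(P, G) = 27*G + G*P
H(q) = -44 + 21*q (H(q) = (q + 2*(-1))*(27 - 5) - q = (q - 2)*22 - q = (-2 + q)*22 - q = (-44 + 22*q) - q = -44 + 21*q)
H(J(-24, 16)) + l(p) = (-44 + 21*(-24)) + 91 = (-44 - 504) + 91 = -548 + 91 = -457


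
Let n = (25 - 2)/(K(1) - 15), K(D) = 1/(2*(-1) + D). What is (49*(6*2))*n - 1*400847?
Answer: -1606769/4 ≈ -4.0169e+5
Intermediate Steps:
K(D) = 1/(-2 + D)
n = -23/16 (n = (25 - 2)/(1/(-2 + 1) - 15) = 23/(1/(-1) - 15) = 23/(-1 - 15) = 23/(-16) = 23*(-1/16) = -23/16 ≈ -1.4375)
(49*(6*2))*n - 1*400847 = (49*(6*2))*(-23/16) - 1*400847 = (49*12)*(-23/16) - 400847 = 588*(-23/16) - 400847 = -3381/4 - 400847 = -1606769/4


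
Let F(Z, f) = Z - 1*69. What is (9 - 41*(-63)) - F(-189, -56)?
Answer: 2850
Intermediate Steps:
F(Z, f) = -69 + Z (F(Z, f) = Z - 69 = -69 + Z)
(9 - 41*(-63)) - F(-189, -56) = (9 - 41*(-63)) - (-69 - 189) = (9 + 2583) - 1*(-258) = 2592 + 258 = 2850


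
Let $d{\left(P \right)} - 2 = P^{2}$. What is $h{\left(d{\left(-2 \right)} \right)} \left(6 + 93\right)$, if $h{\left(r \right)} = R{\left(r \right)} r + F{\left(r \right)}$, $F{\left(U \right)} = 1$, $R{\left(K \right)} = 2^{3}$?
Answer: $4851$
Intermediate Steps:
$R{\left(K \right)} = 8$
$d{\left(P \right)} = 2 + P^{2}$
$h{\left(r \right)} = 1 + 8 r$ ($h{\left(r \right)} = 8 r + 1 = 1 + 8 r$)
$h{\left(d{\left(-2 \right)} \right)} \left(6 + 93\right) = \left(1 + 8 \left(2 + \left(-2\right)^{2}\right)\right) \left(6 + 93\right) = \left(1 + 8 \left(2 + 4\right)\right) 99 = \left(1 + 8 \cdot 6\right) 99 = \left(1 + 48\right) 99 = 49 \cdot 99 = 4851$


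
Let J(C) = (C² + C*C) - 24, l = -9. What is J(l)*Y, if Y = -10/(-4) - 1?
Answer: 207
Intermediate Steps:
J(C) = -24 + 2*C² (J(C) = (C² + C²) - 24 = 2*C² - 24 = -24 + 2*C²)
Y = 3/2 (Y = -10*(-1)/4 - 1 = -2*(-5/4) - 1 = 5/2 - 1 = 3/2 ≈ 1.5000)
J(l)*Y = (-24 + 2*(-9)²)*(3/2) = (-24 + 2*81)*(3/2) = (-24 + 162)*(3/2) = 138*(3/2) = 207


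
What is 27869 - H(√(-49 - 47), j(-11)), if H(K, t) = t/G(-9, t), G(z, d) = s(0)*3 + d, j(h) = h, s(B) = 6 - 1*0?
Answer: 195094/7 ≈ 27871.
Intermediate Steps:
s(B) = 6 (s(B) = 6 + 0 = 6)
G(z, d) = 18 + d (G(z, d) = 6*3 + d = 18 + d)
H(K, t) = t/(18 + t)
27869 - H(√(-49 - 47), j(-11)) = 27869 - (-11)/(18 - 11) = 27869 - (-11)/7 = 27869 - 1*(-11/7) = 27869 + 11/7 = 195094/7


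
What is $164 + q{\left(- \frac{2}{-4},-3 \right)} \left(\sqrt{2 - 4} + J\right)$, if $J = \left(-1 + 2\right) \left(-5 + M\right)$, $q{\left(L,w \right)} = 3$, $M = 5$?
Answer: $164 + 3 i \sqrt{2} \approx 164.0 + 4.2426 i$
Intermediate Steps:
$J = 0$ ($J = \left(-1 + 2\right) \left(-5 + 5\right) = 1 \cdot 0 = 0$)
$164 + q{\left(- \frac{2}{-4},-3 \right)} \left(\sqrt{2 - 4} + J\right) = 164 + 3 \left(\sqrt{2 - 4} + 0\right) = 164 + 3 \left(\sqrt{-2} + 0\right) = 164 + 3 \left(i \sqrt{2} + 0\right) = 164 + 3 i \sqrt{2}$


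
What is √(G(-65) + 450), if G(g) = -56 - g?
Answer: 3*√51 ≈ 21.424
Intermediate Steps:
√(G(-65) + 450) = √((-56 - 1*(-65)) + 450) = √((-56 + 65) + 450) = √(9 + 450) = √459 = 3*√51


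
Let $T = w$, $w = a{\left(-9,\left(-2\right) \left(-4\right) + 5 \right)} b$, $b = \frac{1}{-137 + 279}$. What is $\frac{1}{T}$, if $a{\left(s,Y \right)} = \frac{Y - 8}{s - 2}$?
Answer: $- \frac{1562}{5} \approx -312.4$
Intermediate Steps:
$b = \frac{1}{142} \approx 0.0070423$
$a{\left(s,Y \right)} = \frac{-8 + Y}{-2 + s}$
$w = - \frac{5}{1562}$ ($w = \frac{-8 + \left(\left(-2\right) \left(-4\right) + 5\right)}{-2 - 9} \cdot \frac{1}{142} = \frac{-8 + \left(8 + 5\right)}{-11} \cdot \frac{1}{142} = - \frac{-8 + 13}{11} \cdot \frac{1}{142} = \left(- \frac{1}{11}\right) 5 \cdot \frac{1}{142} = \left(- \frac{5}{11}\right) \frac{1}{142} = - \frac{5}{1562} \approx -0.003201$)
$T = - \frac{5}{1562} \approx -0.003201$
$\frac{1}{T} = \frac{1}{- \frac{5}{1562}} = - \frac{1562}{5}$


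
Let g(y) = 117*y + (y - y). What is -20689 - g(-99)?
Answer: -9106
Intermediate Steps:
g(y) = 117*y (g(y) = 117*y + 0 = 117*y)
-20689 - g(-99) = -20689 - 117*(-99) = -20689 - 1*(-11583) = -20689 + 11583 = -9106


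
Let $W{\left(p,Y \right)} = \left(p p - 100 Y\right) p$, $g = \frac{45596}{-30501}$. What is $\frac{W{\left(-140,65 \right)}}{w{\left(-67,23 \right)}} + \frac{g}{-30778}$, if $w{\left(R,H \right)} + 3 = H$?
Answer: $- \frac{43042135798502}{469379889} \approx -91700.0$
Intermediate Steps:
$w{\left(R,H \right)} = -3 + H$
$g = - \frac{45596}{30501}$ ($g = 45596 \left(- \frac{1}{30501}\right) = - \frac{45596}{30501} \approx -1.4949$)
$W{\left(p,Y \right)} = p \left(p^{2} - 100 Y\right)$ ($W{\left(p,Y \right)} = \left(p^{2} - 100 Y\right) p = p \left(p^{2} - 100 Y\right)$)
$\frac{W{\left(-140,65 \right)}}{w{\left(-67,23 \right)}} + \frac{g}{-30778} = \frac{\left(-140\right) \left(\left(-140\right)^{2} - 6500\right)}{-3 + 23} - \frac{45596}{30501 \left(-30778\right)} = \frac{\left(-140\right) \left(19600 - 6500\right)}{20} - - \frac{22798}{469379889} = \left(-140\right) 13100 \cdot \frac{1}{20} + \frac{22798}{469379889} = \left(-1834000\right) \frac{1}{20} + \frac{22798}{469379889} = -91700 + \frac{22798}{469379889} = - \frac{43042135798502}{469379889}$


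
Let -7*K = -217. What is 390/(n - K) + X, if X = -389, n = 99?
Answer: -13031/34 ≈ -383.26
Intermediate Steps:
K = 31 (K = -1/7*(-217) = 31)
390/(n - K) + X = 390/(99 - 1*31) - 389 = 390/(99 - 31) - 389 = 390/68 - 389 = 390*(1/68) - 389 = 195/34 - 389 = -13031/34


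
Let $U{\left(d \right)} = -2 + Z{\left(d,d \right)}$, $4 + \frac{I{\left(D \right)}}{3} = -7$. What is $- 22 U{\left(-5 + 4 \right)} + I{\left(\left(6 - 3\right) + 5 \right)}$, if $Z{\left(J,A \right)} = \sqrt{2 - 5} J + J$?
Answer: $33 + 22 i \sqrt{3} \approx 33.0 + 38.105 i$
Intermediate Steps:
$I{\left(D \right)} = -33$ ($I{\left(D \right)} = -12 + 3 \left(-7\right) = -12 - 21 = -33$)
$Z{\left(J,A \right)} = J + i J \sqrt{3}$ ($Z{\left(J,A \right)} = \sqrt{-3} J + J = i \sqrt{3} J + J = i J \sqrt{3} + J = J + i J \sqrt{3}$)
$U{\left(d \right)} = -2 + d \left(1 + i \sqrt{3}\right)$
$- 22 U{\left(-5 + 4 \right)} + I{\left(\left(6 - 3\right) + 5 \right)} = - 22 \left(-2 + \left(-5 + 4\right) \left(1 + i \sqrt{3}\right)\right) - 33 = - 22 \left(-2 - \left(1 + i \sqrt{3}\right)\right) - 33 = - 22 \left(-3 - i \sqrt{3}\right) - 33 = \left(66 + 22 i \sqrt{3}\right) - 33 = 33 + 22 i \sqrt{3}$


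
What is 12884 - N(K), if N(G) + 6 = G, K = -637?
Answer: 13527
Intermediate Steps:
N(G) = -6 + G
12884 - N(K) = 12884 - (-6 - 637) = 12884 - 1*(-643) = 12884 + 643 = 13527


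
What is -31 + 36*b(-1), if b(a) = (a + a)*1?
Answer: -103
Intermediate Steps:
b(a) = 2*a (b(a) = (2*a)*1 = 2*a)
-31 + 36*b(-1) = -31 + 36*(2*(-1)) = -31 + 36*(-2) = -31 - 72 = -103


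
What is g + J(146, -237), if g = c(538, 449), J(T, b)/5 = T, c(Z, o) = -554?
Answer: 176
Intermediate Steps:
J(T, b) = 5*T
g = -554
g + J(146, -237) = -554 + 5*146 = -554 + 730 = 176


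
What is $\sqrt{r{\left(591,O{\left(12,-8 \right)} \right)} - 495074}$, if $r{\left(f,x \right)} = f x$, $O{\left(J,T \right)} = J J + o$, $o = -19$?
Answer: $i \sqrt{421199} \approx 649.0 i$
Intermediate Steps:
$O{\left(J,T \right)} = -19 + J^{2}$ ($O{\left(J,T \right)} = J J - 19 = J^{2} - 19 = -19 + J^{2}$)
$\sqrt{r{\left(591,O{\left(12,-8 \right)} \right)} - 495074} = \sqrt{591 \left(-19 + 12^{2}\right) - 495074} = \sqrt{591 \left(-19 + 144\right) - 495074} = \sqrt{591 \cdot 125 - 495074} = \sqrt{73875 - 495074} = \sqrt{-421199} = i \sqrt{421199}$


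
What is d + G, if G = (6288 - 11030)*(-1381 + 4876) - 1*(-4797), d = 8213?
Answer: -16560280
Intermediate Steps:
G = -16568493 (G = -4742*3495 + 4797 = -16573290 + 4797 = -16568493)
d + G = 8213 - 16568493 = -16560280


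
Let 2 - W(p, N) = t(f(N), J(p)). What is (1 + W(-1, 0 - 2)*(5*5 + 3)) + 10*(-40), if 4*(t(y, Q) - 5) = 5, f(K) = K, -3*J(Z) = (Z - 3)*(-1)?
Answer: -518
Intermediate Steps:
J(Z) = -1 + Z/3 (J(Z) = -(Z - 3)*(-1)/3 = -(-3 + Z)*(-1)/3 = -(3 - Z)/3 = -1 + Z/3)
t(y, Q) = 25/4 (t(y, Q) = 5 + (¼)*5 = 5 + 5/4 = 25/4)
W(p, N) = -17/4 (W(p, N) = 2 - 1*25/4 = 2 - 25/4 = -17/4)
(1 + W(-1, 0 - 2)*(5*5 + 3)) + 10*(-40) = (1 - 17*(5*5 + 3)/4) + 10*(-40) = (1 - 17*(25 + 3)/4) - 400 = (1 - 17/4*28) - 400 = (1 - 119) - 400 = -118 - 400 = -518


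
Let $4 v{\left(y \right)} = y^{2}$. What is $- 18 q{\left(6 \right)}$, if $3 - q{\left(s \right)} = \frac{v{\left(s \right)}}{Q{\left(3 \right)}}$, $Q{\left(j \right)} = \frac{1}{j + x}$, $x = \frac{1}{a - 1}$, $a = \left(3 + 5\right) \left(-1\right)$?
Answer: $414$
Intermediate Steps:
$v{\left(y \right)} = \frac{y^{2}}{4}$
$a = -8$ ($a = 8 \left(-1\right) = -8$)
$x = - \frac{1}{9}$ ($x = \frac{1}{-8 - 1} = \frac{1}{-9} = - \frac{1}{9} \approx -0.11111$)
$Q{\left(j \right)} = \frac{1}{- \frac{1}{9} + j}$ ($Q{\left(j \right)} = \frac{1}{j - \frac{1}{9}} = \frac{1}{- \frac{1}{9} + j}$)
$q{\left(s \right)} = 3 - \frac{13 s^{2}}{18}$ ($q{\left(s \right)} = 3 - \frac{\frac{1}{4} s^{2}}{9 \frac{1}{-1 + 9 \cdot 3}} = 3 - \frac{\frac{1}{4} s^{2}}{9 \frac{1}{-1 + 27}} = 3 - \frac{\frac{1}{4} s^{2}}{9 \cdot \frac{1}{26}} = 3 - \frac{\frac{1}{4} s^{2}}{\frac{9}{26}} = 3 - \frac{s^{2}}{4} \cdot \frac{26}{9} = 3 - \frac{13 s^{2}}{18}$)
$- 18 q{\left(6 \right)} = - 18 \left(3 - \frac{13 \cdot 6^{2}}{18}\right) = - 18 \left(3 - 26\right) = \left(-18\right) \left(-23\right) = 414$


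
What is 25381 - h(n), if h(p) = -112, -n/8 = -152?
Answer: 25493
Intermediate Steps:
n = 1216 (n = -8*(-152) = 1216)
25381 - h(n) = 25381 - 1*(-112) = 25381 + 112 = 25493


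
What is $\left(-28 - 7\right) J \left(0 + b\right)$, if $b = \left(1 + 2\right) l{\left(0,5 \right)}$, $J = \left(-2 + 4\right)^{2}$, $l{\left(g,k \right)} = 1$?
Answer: $-420$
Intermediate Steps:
$J = 4$ ($J = 2^{2} = 4$)
$b = 3$ ($b = \left(1 + 2\right) 1 = 3 \cdot 1 = 3$)
$\left(-28 - 7\right) J \left(0 + b\right) = \left(-28 - 7\right) 4 \left(0 + 3\right) = - 35 \cdot 4 \cdot 3 = \left(-35\right) 12 = -420$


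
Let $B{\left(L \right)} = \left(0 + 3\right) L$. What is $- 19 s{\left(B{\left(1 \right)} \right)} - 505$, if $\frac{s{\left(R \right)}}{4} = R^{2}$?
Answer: $-1189$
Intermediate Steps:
$B{\left(L \right)} = 3 L$
$s{\left(R \right)} = 4 R^{2}$
$- 19 s{\left(B{\left(1 \right)} \right)} - 505 = - 19 \cdot 4 \left(3 \cdot 1\right)^{2} - 505 = - 19 \cdot 4 \cdot 3^{2} - 505 = - 19 \cdot 4 \cdot 9 - 505 = \left(-19\right) 36 - 505 = -684 - 505 = -1189$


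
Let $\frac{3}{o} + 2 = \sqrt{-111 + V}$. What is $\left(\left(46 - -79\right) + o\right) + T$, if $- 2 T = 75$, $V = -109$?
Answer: $\frac{9797}{112} - \frac{3 i \sqrt{55}}{112} \approx 87.473 - 0.19865 i$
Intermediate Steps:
$T = - \frac{75}{2}$ ($T = \left(- \frac{1}{2}\right) 75 = - \frac{75}{2} \approx -37.5$)
$o = \frac{3}{-2 + 2 i \sqrt{55}}$ ($o = \frac{3}{-2 + \sqrt{-111 - 109}} = \frac{3}{-2 + \sqrt{-220}} = \frac{3}{-2 + 2 i \sqrt{55}} \approx -0.026786 - 0.19865 i$)
$\left(\left(46 - -79\right) + o\right) + T = \left(\left(46 - -79\right) - \left(\frac{3}{112} + \frac{3 i \sqrt{55}}{112}\right)\right) - \frac{75}{2} = \left(\left(46 + 79\right) - \left(\frac{3}{112} + \frac{3 i \sqrt{55}}{112}\right)\right) - \frac{75}{2} = \left(125 - \left(\frac{3}{112} + \frac{3 i \sqrt{55}}{112}\right)\right) - \frac{75}{2} = \left(\frac{13997}{112} - \frac{3 i \sqrt{55}}{112}\right) - \frac{75}{2} = \frac{9797}{112} - \frac{3 i \sqrt{55}}{112}$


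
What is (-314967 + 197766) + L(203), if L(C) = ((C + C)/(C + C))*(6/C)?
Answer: -23791797/203 ≈ -1.1720e+5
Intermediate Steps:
L(C) = 6/C (L(C) = ((2*C)/((2*C)))*(6/C) = ((2*C)*(1/(2*C)))*(6/C) = 1*(6/C) = 6/C)
(-314967 + 197766) + L(203) = (-314967 + 197766) + 6/203 = -117201 + 6*(1/203) = -117201 + 6/203 = -23791797/203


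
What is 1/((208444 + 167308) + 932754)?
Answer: 1/1308506 ≈ 7.6423e-7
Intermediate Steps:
1/((208444 + 167308) + 932754) = 1/(375752 + 932754) = 1/1308506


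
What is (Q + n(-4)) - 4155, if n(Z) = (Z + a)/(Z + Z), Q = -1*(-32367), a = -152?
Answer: 56463/2 ≈ 28232.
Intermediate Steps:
Q = 32367
n(Z) = (-152 + Z)/(2*Z) (n(Z) = (Z - 152)/(Z + Z) = (-152 + Z)/((2*Z)) = (-152 + Z)*(1/(2*Z)) = (-152 + Z)/(2*Z))
(Q + n(-4)) - 4155 = (32367 + (1/2)*(-152 - 4)/(-4)) - 4155 = (32367 + (1/2)*(-1/4)*(-156)) - 4155 = (32367 + 39/2) - 4155 = 64773/2 - 4155 = 56463/2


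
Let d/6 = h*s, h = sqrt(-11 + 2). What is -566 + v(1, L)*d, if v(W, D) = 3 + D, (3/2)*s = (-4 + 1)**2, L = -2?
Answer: -566 + 108*I ≈ -566.0 + 108.0*I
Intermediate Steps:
h = 3*I (h = sqrt(-9) = 3*I ≈ 3.0*I)
s = 6 (s = 2*(-4 + 1)**2/3 = (2/3)*(-3)**2 = (2/3)*9 = 6)
d = 108*I (d = 6*((3*I)*6) = 6*(18*I) = 108*I ≈ 108.0*I)
-566 + v(1, L)*d = -566 + (3 - 2)*(108*I) = -566 + 1*(108*I) = -566 + 108*I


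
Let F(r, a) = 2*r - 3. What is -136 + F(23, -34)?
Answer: -93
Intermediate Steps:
F(r, a) = -3 + 2*r
-136 + F(23, -34) = -136 + (-3 + 2*23) = -136 + (-3 + 46) = -136 + 43 = -93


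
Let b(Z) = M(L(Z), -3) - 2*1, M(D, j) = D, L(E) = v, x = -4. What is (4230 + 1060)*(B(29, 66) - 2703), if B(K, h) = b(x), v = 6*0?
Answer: -14309450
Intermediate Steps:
v = 0
L(E) = 0
b(Z) = -2 (b(Z) = 0 - 2*1 = 0 - 2 = -2)
B(K, h) = -2
(4230 + 1060)*(B(29, 66) - 2703) = (4230 + 1060)*(-2 - 2703) = 5290*(-2705) = -14309450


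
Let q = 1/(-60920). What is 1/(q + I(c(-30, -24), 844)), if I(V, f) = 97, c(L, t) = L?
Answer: 60920/5909239 ≈ 0.010309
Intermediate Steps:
q = -1/60920 ≈ -1.6415e-5
1/(q + I(c(-30, -24), 844)) = 1/(-1/60920 + 97) = 1/(5909239/60920) = 60920/5909239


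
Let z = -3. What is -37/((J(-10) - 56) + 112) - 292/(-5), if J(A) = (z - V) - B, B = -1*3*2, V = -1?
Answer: 3467/60 ≈ 57.783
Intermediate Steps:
B = -6 (B = -3*2 = -6)
J(A) = 4 (J(A) = (-3 - 1*(-1)) - 1*(-6) = (-3 + 1) + 6 = -2 + 6 = 4)
-37/((J(-10) - 56) + 112) - 292/(-5) = -37/((4 - 56) + 112) - 292/(-5) = -37/(-52 + 112) - 292*(-⅕) = -37/60 + 292/5 = 3467/60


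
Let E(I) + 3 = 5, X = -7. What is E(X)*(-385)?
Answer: -770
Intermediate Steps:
E(I) = 2 (E(I) = -3 + 5 = 2)
E(X)*(-385) = 2*(-385) = -770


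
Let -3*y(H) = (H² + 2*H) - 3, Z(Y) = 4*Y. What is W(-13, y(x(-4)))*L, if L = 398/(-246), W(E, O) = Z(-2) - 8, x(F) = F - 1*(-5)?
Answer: 3184/123 ≈ 25.886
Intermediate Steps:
x(F) = 5 + F (x(F) = F + 5 = 5 + F)
y(H) = 1 - 2*H/3 - H²/3 (y(H) = -((H² + 2*H) - 3)/3 = -(-3 + H² + 2*H)/3 = 1 - 2*H/3 - H²/3)
W(E, O) = -16 (W(E, O) = 4*(-2) - 8 = -8 - 8 = -16)
L = -199/123 (L = 398*(-1/246) = -199/123 ≈ -1.6179)
W(-13, y(x(-4)))*L = -16*(-199/123) = 3184/123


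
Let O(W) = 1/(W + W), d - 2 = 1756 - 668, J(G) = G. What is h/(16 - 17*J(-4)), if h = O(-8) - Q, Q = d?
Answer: -17441/1344 ≈ -12.977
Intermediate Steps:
d = 1090 (d = 2 + (1756 - 668) = 2 + 1088 = 1090)
O(W) = 1/(2*W)
Q = 1090
h = -17441/16 (h = (½)/(-8) - 1*1090 = (½)*(-⅛) - 1090 = -1/16 - 1090 = -17441/16 ≈ -1090.1)
h/(16 - 17*J(-4)) = -17441/(16*(16 - 17*(-4))) = -17441/(16*(16 + 68)) = -17441/16/84 = -17441/16*1/84 = -17441/1344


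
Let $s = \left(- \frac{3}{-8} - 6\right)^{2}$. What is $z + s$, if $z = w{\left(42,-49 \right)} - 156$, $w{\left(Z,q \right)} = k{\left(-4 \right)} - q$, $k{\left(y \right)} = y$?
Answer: $- \frac{5079}{64} \approx -79.359$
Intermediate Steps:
$w{\left(Z,q \right)} = -4 - q$
$z = -111$ ($z = \left(-4 - -49\right) - 156 = \left(-4 + 49\right) + \left(-892 + 736\right) = 45 - 156 = -111$)
$s = \frac{2025}{64}$ ($s = \left(\left(-3\right) \left(- \frac{1}{8}\right) - 6\right)^{2} = \left(\frac{3}{8} - 6\right)^{2} = \left(- \frac{45}{8}\right)^{2} = \frac{2025}{64} \approx 31.641$)
$z + s = -111 + \frac{2025}{64} = - \frac{5079}{64}$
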